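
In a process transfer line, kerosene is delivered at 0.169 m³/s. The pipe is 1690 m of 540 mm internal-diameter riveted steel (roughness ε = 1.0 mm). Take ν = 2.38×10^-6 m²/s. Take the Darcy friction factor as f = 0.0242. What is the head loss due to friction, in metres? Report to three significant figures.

h_f ≈ 2.10 m

V = 4Q/(πD²) = 4·0.169/(π·0.540²) = 0.7379 m/s
h_f = f(L/D)V²/(2g) = 0.02420·(1690/0.540)·0.7379²/(2·9.81) = 2.102 m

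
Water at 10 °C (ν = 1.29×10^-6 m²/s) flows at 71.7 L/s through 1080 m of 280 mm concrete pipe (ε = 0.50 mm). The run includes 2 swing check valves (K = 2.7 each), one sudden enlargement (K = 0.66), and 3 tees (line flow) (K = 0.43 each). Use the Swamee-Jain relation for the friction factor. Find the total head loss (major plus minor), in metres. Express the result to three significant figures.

H_L ≈ 6.81 m

V = 4Q/(πD²) = 1.164 m/s; V²/2g = 0.06911 m
Re = 2.53×10^5, ε/D = 0.00179 → f = 0.02366 (Swamee-Jain)
Major: h_f = f(L/D)·V²/2g = 0.02366·3857·0.06911 = 6.306 m
Minor: ΣK = 7.35; h_m = ΣK·V²/2g = 0.5079 m
Total H_L = 6.306 + 0.5079 = 6.814 m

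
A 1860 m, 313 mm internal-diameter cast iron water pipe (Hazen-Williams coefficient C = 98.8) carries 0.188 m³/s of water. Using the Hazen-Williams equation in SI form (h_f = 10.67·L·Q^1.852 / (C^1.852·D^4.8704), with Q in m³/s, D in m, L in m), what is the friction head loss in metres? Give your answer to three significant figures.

h_f ≈ 52.0 m

h_f = 10.67·1860·0.188^1.852 / (98.8^1.852·0.313^4.8704) = 52.00 m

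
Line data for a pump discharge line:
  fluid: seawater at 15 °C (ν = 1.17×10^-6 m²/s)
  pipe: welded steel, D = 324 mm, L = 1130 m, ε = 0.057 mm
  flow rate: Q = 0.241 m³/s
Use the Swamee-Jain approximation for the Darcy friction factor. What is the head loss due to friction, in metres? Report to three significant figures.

h_f ≈ 22.3 m

V = 4Q/(πD²) = 4·0.241/(π·0.324²) = 2.923 m/s
Re = VD/ν = 2.923·0.324/1.17×10^-6 = 8.09×10^5 → turbulent
ε/D = 0.057/324 = 1.76×10^-4
Swamee-Jain: f = 0.01470
h_f = f(L/D)V²/(2g) = 0.01470·(1130/0.324)·2.923²/(2·9.81) = 22.33 m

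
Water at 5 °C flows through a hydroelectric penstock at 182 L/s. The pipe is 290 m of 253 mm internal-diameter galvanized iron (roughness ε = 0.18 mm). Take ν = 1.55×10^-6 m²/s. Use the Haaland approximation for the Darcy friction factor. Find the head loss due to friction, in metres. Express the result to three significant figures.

h_f ≈ 14.3 m

V = 4Q/(πD²) = 4·0.182/(π·0.253²) = 3.620 m/s
Re = VD/ν = 3.620·0.253/1.55×10^-6 = 5.91×10^5 → turbulent
ε/D = 0.18/253 = 7.11×10^-4
Haaland: f = 0.01871
h_f = f(L/D)V²/(2g) = 0.01871·(290/0.253)·3.620²/(2·9.81) = 14.32 m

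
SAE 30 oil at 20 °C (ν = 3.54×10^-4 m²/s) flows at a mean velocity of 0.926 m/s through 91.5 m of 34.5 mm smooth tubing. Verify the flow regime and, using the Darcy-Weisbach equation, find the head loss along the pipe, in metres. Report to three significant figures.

h_f ≈ 82.2 m

Re = VD/ν = 0.926·0.03450/3.54×10^-4 = 90.2 → laminar (Re < 2300)
f = 64/Re = 0.7092
h_f = f(L/D)V²/(2g) = 0.7092·(91.5/0.03450)·0.926²/(2·9.81) = 82.20 m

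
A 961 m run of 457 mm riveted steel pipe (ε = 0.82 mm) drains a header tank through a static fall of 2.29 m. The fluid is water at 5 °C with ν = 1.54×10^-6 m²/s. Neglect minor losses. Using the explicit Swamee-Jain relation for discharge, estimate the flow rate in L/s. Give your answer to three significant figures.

Q ≈ 157 L/s

Swamee-Jain (Type II): Q = -0.965·√(gD⁵h_f/L)·ln[ε/(3.7D) + √(3.17ν²L/(gD³h_f))]
√(gD⁵h_f/L) = √(9.81·0.457⁵·2.29/961) = 0.02159
ε/(3.7D) = 4.85×10^-4; √(3.17ν²L/(gD³h_f)) = 5.80×10^-5
Q = -0.965·0.02159·ln(5.430×10^-4) = 0.1566 m³/s
Check: V = 0.955 m/s, Re = 2.83×10^5, f = 0.02360, h_f = 2.31 m ≈ 2.29 m ✓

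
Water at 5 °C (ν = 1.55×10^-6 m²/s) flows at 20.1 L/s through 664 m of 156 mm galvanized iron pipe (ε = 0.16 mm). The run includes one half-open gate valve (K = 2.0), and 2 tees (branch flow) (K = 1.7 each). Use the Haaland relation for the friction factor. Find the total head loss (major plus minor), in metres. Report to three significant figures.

H_L ≈ 5.57 m

V = 4Q/(πD²) = 1.052 m/s; V²/2g = 0.05637 m
Re = 1.06×10^5, ε/D = 0.00103 → f = 0.02195 (Haaland)
Major: h_f = f(L/D)·V²/2g = 0.02195·4256·0.05637 = 5.265 m
Minor: ΣK = 5.40; h_m = ΣK·V²/2g = 0.3044 m
Total H_L = 5.265 + 0.3044 = 5.570 m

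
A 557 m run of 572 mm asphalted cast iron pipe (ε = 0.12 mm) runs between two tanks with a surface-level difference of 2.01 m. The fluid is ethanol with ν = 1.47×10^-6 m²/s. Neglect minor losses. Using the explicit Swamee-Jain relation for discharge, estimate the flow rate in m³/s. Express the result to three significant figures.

Swamee-Jain (Type II): Q = -0.965·√(gD⁵h_f/L)·ln[ε/(3.7D) + √(3.17ν²L/(gD³h_f))]
√(gD⁵h_f/L) = √(9.81·0.572⁵·2.01/557) = 0.04656
ε/(3.7D) = 5.67×10^-5; √(3.17ν²L/(gD³h_f)) = 3.22×10^-5
Q = -0.965·0.04656·ln(8.886×10^-5) = 0.4191 m³/s
Check: V = 1.63 m/s, Re = 6.35×10^5, f = 0.01531, h_f = 2.02 m ≈ 2.01 m ✓

Q ≈ 0.419 m³/s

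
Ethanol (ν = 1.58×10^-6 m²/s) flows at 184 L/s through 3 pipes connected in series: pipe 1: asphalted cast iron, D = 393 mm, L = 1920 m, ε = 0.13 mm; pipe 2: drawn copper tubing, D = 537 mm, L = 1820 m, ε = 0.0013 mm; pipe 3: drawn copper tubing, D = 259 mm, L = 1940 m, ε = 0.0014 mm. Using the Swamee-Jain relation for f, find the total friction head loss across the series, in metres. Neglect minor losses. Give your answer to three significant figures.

H ≈ 71.3 m

Pipe 1: V = 1.517 m/s, Re = 3.77×10^5, ε/D = 3.31×10^-4, f = 0.01695, h_1 = f(L/D)V²/2g = 9.710 m
Pipe 2: V = 0.8124 m/s, Re = 2.76×10^5, ε/D = 2.42×10^-6, f = 0.01463, h_2 = f(L/D)V²/2g = 1.668 m
Pipe 3: V = 3.492 m/s, Re = 5.72×10^5, ε/D = 5.41×10^-6, f = 0.01287, h_3 = f(L/D)V²/2g = 59.95 m
Series → Q common, losses add: H = Σh = 71.33 m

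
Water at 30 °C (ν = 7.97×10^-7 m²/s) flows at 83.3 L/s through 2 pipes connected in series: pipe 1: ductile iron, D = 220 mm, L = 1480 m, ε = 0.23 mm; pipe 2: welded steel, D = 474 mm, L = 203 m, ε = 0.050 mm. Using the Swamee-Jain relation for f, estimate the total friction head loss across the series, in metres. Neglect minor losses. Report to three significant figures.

Pipe 1: V = 2.191 m/s, Re = 6.05×10^5, ε/D = 0.00105, f = 0.02044, h_1 = f(L/D)V²/2g = 33.66 m
Pipe 2: V = 0.4721 m/s, Re = 2.81×10^5, ε/D = 1.05×10^-4, f = 0.01563, h_2 = f(L/D)V²/2g = 0.07604 m
Series → Q common, losses add: H = Σh = 33.74 m

H ≈ 33.7 m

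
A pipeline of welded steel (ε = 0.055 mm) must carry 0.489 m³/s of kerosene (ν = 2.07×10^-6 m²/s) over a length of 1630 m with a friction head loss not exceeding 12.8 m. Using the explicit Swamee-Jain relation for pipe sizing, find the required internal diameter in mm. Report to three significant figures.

D ≈ 520 mm

Swamee-Jain (Type III): D = 0.66·[ε^1.25·(LQ²/(gh_f))^4.75 + ν·Q^9.4·(L/(gh_f))^5.2]^0.04
LQ²/(gh_f) = 3.104; L/(gh_f) = 12.98
Term 1 = ε^1.25·(…)^4.75 = 0.00103; Term 2 = ν·Q^9.4·(…)^5.2 = 0.00153
D = 0.66·(0.00103 + 0.00153)^0.04 = 0.5198 m = 520 mm
Check: V = 2.30 m/s, Re = 5.79×10^5, f = 0.01430, h_f = 12.1 m ≈ 12.8 m ✓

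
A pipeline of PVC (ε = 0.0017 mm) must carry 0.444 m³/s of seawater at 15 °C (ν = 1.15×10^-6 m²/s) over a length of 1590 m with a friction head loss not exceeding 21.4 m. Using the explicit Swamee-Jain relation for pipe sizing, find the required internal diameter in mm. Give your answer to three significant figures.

Swamee-Jain (Type III): D = 0.66·[ε^1.25·(LQ²/(gh_f))^4.75 + ν·Q^9.4·(L/(gh_f))^5.2]^0.04
LQ²/(gh_f) = 1.493; L/(gh_f) = 7.574
Term 1 = ε^1.25·(…)^4.75 = 4.12×10^-7; Term 2 = ν·Q^9.4·(…)^5.2 = 2.08×10^-5
D = 0.66·(4.12×10^-7 + 2.08×10^-5)^0.04 = 0.4292 m = 429 mm
Check: V = 3.07 m/s, Re = 1.15×10^6, f = 0.01145, h_f = 20.4 m ≈ 21.4 m ✓

D ≈ 429 mm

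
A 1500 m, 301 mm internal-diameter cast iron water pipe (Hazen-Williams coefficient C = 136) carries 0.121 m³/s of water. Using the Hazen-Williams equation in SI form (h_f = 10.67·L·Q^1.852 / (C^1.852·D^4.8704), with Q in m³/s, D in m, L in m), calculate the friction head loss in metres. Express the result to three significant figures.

h_f = 10.67·1500·0.121^1.852 / (136^1.852·0.301^4.8704) = 12.41 m

h_f ≈ 12.4 m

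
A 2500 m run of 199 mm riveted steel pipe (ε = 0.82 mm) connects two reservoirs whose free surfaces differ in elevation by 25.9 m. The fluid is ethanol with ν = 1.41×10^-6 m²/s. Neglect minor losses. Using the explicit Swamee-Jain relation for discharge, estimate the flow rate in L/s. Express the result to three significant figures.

Q ≈ 36.5 L/s

Swamee-Jain (Type II): Q = -0.965·√(gD⁵h_f/L)·ln[ε/(3.7D) + √(3.17ν²L/(gD³h_f))]
√(gD⁵h_f/L) = √(9.81·0.199⁵·25.9/2500) = 0.005632
ε/(3.7D) = 0.00111; √(3.17ν²L/(gD³h_f)) = 8.87×10^-5
Q = -0.965·0.005632·ln(0.001202) = 0.03654 m³/s
Check: V = 1.17 m/s, Re = 1.66×10^5, f = 0.02951, h_f = 26.1 m ≈ 25.9 m ✓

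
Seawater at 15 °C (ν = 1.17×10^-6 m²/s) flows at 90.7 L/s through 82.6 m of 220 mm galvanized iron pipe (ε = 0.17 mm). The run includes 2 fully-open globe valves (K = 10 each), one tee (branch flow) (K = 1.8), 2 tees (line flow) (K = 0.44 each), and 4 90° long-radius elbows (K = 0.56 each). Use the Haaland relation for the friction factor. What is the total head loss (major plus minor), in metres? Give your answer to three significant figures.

V = 4Q/(πD²) = 2.386 m/s; V²/2g = 0.2902 m
Re = 4.49×10^5, ε/D = 7.73×10^-4 → f = 0.01919 (Haaland)
Major: h_f = f(L/D)·V²/2g = 0.01919·375.5·0.2902 = 2.091 m
Minor: ΣK = 24.9; h_m = ΣK·V²/2g = 7.231 m
Total H_L = 2.091 + 7.231 = 9.321 m

H_L ≈ 9.32 m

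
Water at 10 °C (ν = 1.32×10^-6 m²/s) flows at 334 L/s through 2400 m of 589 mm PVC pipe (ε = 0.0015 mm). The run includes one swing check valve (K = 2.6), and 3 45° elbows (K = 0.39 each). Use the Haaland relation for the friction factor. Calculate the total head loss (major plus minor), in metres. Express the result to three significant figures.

V = 4Q/(πD²) = 1.226 m/s; V²/2g = 0.07659 m
Re = 5.47×10^5, ε/D = 2.55×10^-6 → f = 0.01289 (Haaland)
Major: h_f = f(L/D)·V²/2g = 0.01289·4075·0.07659 = 4.021 m
Minor: ΣK = 3.77; h_m = ΣK·V²/2g = 0.2887 m
Total H_L = 4.021 + 0.2887 = 4.310 m

H_L ≈ 4.31 m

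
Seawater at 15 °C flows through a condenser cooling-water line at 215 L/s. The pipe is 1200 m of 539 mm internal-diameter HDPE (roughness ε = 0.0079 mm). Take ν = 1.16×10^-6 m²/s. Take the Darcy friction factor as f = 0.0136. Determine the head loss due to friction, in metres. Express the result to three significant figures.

V = 4Q/(πD²) = 4·0.215/(π·0.539²) = 0.9423 m/s
h_f = f(L/D)V²/(2g) = 0.01360·(1200/0.539)·0.9423²/(2·9.81) = 1.370 m

h_f ≈ 1.37 m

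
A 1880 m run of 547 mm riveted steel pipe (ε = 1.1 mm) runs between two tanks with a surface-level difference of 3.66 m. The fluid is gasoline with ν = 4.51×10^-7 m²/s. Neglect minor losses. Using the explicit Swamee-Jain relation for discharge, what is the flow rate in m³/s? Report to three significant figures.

Swamee-Jain (Type II): Q = -0.965·√(gD⁵h_f/L)·ln[ε/(3.7D) + √(3.17ν²L/(gD³h_f))]
√(gD⁵h_f/L) = √(9.81·0.547⁵·3.66/1880) = 0.03058
ε/(3.7D) = 5.44×10^-4; √(3.17ν²L/(gD³h_f)) = 1.44×10^-5
Q = -0.965·0.03058·ln(5.579×10^-4) = 0.2211 m³/s
Check: V = 0.941 m/s, Re = 1.14×10^6, f = 0.02369, h_f = 3.67 m ≈ 3.66 m ✓

Q ≈ 0.221 m³/s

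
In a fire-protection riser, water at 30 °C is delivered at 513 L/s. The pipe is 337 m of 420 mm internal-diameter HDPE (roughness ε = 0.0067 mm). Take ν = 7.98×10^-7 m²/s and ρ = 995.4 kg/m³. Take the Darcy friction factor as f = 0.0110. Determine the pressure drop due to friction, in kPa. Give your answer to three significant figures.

V = 4Q/(πD²) = 4·0.513/(π·0.420²) = 3.703 m/s
h_f = f(L/D)V²/(2g) = 0.01100·(337/0.420)·3.703²/(2·9.81) = 6.168 m
Δp = ρg·h_f = 995.4·9.81·6.168 = 60.23 kPa

Δp ≈ 60.2 kPa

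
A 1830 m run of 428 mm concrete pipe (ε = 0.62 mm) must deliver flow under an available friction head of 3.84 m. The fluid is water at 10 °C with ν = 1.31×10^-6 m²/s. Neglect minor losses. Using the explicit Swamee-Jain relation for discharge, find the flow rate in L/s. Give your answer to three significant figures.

Q ≈ 128 L/s

Swamee-Jain (Type II): Q = -0.965·√(gD⁵h_f/L)·ln[ε/(3.7D) + √(3.17ν²L/(gD³h_f))]
√(gD⁵h_f/L) = √(9.81·0.428⁵·3.84/1830) = 0.01719
ε/(3.7D) = 3.92×10^-4; √(3.17ν²L/(gD³h_f)) = 5.81×10^-5
Q = -0.965·0.01719·ln(4.496×10^-4) = 0.1279 m³/s
Check: V = 0.889 m/s, Re = 2.90×10^5, f = 0.02246, h_f = 3.87 m ≈ 3.84 m ✓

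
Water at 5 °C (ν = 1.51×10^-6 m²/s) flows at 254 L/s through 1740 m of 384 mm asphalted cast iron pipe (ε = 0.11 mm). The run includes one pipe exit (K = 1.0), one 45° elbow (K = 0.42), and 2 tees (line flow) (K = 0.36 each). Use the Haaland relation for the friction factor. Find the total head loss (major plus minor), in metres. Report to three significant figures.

V = 4Q/(πD²) = 2.193 m/s; V²/2g = 0.2452 m
Re = 5.58×10^5, ε/D = 2.86×10^-4 → f = 0.01593 (Haaland)
Major: h_f = f(L/D)·V²/2g = 0.01593·4531·0.2452 = 17.70 m
Minor: ΣK = 2.14; h_m = ΣK·V²/2g = 0.5247 m
Total H_L = 17.70 + 0.5247 = 18.23 m

H_L ≈ 18.2 m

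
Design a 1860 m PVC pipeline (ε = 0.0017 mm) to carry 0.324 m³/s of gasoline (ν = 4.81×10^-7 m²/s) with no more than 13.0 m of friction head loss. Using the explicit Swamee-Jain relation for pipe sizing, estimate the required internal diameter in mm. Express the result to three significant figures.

D ≈ 422 mm

Swamee-Jain (Type III): D = 0.66·[ε^1.25·(LQ²/(gh_f))^4.75 + ν·Q^9.4·(L/(gh_f))^5.2]^0.04
LQ²/(gh_f) = 1.531; L/(gh_f) = 14.58
Term 1 = ε^1.25·(…)^4.75 = 4.64×10^-7; Term 2 = ν·Q^9.4·(…)^5.2 = 1.36×10^-5
D = 0.66·(4.64×10^-7 + 1.36×10^-5)^0.04 = 0.4222 m = 422 mm
Check: V = 2.31 m/s, Re = 2.03×10^6, f = 0.01050, h_f = 12.6 m ≈ 13.0 m ✓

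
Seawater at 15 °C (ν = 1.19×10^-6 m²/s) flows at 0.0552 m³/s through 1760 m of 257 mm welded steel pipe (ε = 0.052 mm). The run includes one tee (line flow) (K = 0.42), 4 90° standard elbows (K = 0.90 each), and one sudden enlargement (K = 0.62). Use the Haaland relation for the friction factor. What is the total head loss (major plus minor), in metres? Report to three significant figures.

H_L ≈ 6.82 m

V = 4Q/(πD²) = 1.064 m/s; V²/2g = 0.05771 m
Re = 2.30×10^5, ε/D = 2.02×10^-4 → f = 0.01659 (Haaland)
Major: h_f = f(L/D)·V²/2g = 0.01659·6848·0.05771 = 6.557 m
Minor: ΣK = 4.64; h_m = ΣK·V²/2g = 0.2678 m
Total H_L = 6.557 + 0.2678 = 6.824 m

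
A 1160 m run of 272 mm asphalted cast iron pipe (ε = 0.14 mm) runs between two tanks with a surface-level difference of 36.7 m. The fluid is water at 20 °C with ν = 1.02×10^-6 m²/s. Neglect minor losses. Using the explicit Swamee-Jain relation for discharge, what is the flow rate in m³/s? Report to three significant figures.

Swamee-Jain (Type II): Q = -0.965·√(gD⁵h_f/L)·ln[ε/(3.7D) + √(3.17ν²L/(gD³h_f))]
√(gD⁵h_f/L) = √(9.81·0.272⁵·36.7/1160) = 0.02150
ε/(3.7D) = 1.39×10^-4; √(3.17ν²L/(gD³h_f)) = 2.30×10^-5
Q = -0.965·0.02150·ln(1.621×10^-4) = 0.1810 m³/s
Check: V = 3.12 m/s, Re = 8.31×10^5, f = 0.01750, h_f = 36.9 m ≈ 36.7 m ✓

Q ≈ 0.181 m³/s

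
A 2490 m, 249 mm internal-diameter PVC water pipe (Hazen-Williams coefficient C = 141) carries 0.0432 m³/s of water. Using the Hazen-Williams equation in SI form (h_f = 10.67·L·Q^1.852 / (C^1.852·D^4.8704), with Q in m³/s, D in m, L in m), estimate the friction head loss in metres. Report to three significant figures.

h_f = 10.67·2490·0.0432^1.852 / (141^1.852·0.249^4.8704) = 7.206 m

h_f ≈ 7.21 m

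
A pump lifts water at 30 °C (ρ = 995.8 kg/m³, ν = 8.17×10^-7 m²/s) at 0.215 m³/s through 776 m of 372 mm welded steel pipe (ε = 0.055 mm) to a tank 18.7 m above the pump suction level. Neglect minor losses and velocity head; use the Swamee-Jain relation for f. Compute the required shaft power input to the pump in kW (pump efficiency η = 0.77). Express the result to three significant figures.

P_shaft ≈ 67.2 kW

V = 4Q/(πD²) = 1.978 m/s; Re = 9.01×10^5; ε/D = 1.48×10^-4; f = 0.01426
h_f = f(L/D)V²/2g = 5.934 m
Total head H = z + h_f = 18.7 + 5.934 = 24.63 m
P_hyd = ρgQH = 995.8·9.81·0.215·24.63 = 51.74 kW
P_shaft = P_hyd/η = 51.74/0.77 = 67.19 kW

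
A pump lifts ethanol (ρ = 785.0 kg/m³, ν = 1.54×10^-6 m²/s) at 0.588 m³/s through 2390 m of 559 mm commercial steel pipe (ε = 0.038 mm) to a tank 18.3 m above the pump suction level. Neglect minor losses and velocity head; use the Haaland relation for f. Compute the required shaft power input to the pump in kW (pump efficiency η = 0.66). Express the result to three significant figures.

P_shaft ≈ 237 kW

V = 4Q/(πD²) = 2.396 m/s; Re = 8.70×10^5; ε/D = 6.80×10^-5; f = 0.01301
h_f = f(L/D)V²/2g = 16.27 m
Total head H = z + h_f = 18.3 + 16.27 = 34.57 m
P_hyd = ρgQH = 785.0·9.81·0.588·34.57 = 156.6 kW
P_shaft = P_hyd/η = 156.6/0.66 = 237.2 kW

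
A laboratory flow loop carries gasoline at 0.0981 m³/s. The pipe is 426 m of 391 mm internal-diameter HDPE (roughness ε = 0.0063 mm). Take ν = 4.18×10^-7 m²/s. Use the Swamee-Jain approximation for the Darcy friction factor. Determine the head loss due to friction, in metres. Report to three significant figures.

V = 4Q/(πD²) = 4·0.0981/(π·0.391²) = 0.8170 m/s
Re = VD/ν = 0.8170·0.391/4.18×10^-7 = 7.64×10^5 → turbulent
ε/D = 0.0063/391 = 1.61×10^-5
Swamee-Jain: f = 0.01248
h_f = f(L/D)V²/(2g) = 0.01248·(426/0.391)·0.8170²/(2·9.81) = 0.4627 m

h_f ≈ 0.463 m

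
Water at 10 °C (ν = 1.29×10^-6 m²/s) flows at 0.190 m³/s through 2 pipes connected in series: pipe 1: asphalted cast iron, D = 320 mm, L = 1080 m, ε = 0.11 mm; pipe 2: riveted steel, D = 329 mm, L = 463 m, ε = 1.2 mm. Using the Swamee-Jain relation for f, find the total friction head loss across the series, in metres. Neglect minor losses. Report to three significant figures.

Pipe 1: V = 2.362 m/s, Re = 5.86×10^5, ε/D = 3.44×10^-4, f = 0.01655, h_1 = f(L/D)V²/2g = 15.89 m
Pipe 2: V = 2.235 m/s, Re = 5.70×10^5, ε/D = 0.00365, f = 0.02797, h_2 = f(L/D)V²/2g = 10.02 m
Series → Q common, losses add: H = Σh = 25.91 m

H ≈ 25.9 m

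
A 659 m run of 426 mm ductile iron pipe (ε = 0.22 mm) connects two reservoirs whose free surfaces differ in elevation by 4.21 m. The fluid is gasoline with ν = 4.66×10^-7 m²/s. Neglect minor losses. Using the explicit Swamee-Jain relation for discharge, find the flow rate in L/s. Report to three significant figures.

Q ≈ 252 L/s

Swamee-Jain (Type II): Q = -0.965·√(gD⁵h_f/L)·ln[ε/(3.7D) + √(3.17ν²L/(gD³h_f))]
√(gD⁵h_f/L) = √(9.81·0.426⁵·4.21/659) = 0.02965
ε/(3.7D) = 1.40×10^-4; √(3.17ν²L/(gD³h_f)) = 1.19×10^-5
Q = -0.965·0.02965·ln(1.515×10^-4) = 0.2517 m³/s
Check: V = 1.77 m/s, Re = 1.61×10^6, f = 0.01721, h_f = 4.23 m ≈ 4.21 m ✓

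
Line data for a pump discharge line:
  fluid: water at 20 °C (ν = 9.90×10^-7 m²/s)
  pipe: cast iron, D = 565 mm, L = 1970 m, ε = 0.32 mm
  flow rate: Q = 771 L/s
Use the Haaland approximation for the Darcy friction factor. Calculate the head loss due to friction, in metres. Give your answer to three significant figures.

V = 4Q/(πD²) = 4·0.771/(π·0.565²) = 3.075 m/s
Re = VD/ν = 3.075·0.565/9.90×10^-7 = 1.76×10^6 → turbulent
ε/D = 0.32/565 = 5.66×10^-4
Haaland: f = 0.01744
h_f = f(L/D)V²/(2g) = 0.01744·(1970/0.565)·3.075²/(2·9.81) = 29.31 m

h_f ≈ 29.3 m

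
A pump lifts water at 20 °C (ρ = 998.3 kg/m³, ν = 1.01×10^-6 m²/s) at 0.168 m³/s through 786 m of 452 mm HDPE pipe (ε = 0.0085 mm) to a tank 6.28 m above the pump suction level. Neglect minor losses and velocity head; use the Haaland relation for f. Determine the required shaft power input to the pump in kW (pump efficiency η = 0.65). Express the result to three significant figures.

V = 4Q/(πD²) = 1.047 m/s; Re = 4.69×10^5; ε/D = 1.88×10^-5; f = 0.01343
h_f = f(L/D)V²/2g = 1.305 m
Total head H = z + h_f = 6.28 + 1.305 = 7.585 m
P_hyd = ρgQH = 998.3·9.81·0.168·7.585 = 12.48 kW
P_shaft = P_hyd/η = 12.48/0.65 = 19.20 kW

P_shaft ≈ 19.2 kW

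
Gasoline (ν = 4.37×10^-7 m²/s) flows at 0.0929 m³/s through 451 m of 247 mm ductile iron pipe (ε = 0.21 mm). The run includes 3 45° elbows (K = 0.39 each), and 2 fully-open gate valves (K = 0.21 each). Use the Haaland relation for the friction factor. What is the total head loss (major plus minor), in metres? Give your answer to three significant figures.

H_L ≈ 7.02 m

V = 4Q/(πD²) = 1.939 m/s; V²/2g = 0.1916 m
Re = 1.10×10^6, ε/D = 8.50×10^-4 → f = 0.01919 (Haaland)
Major: h_f = f(L/D)·V²/2g = 0.01919·1826·0.1916 = 6.714 m
Minor: ΣK = 1.59; h_m = ΣK·V²/2g = 0.3046 m
Total H_L = 6.714 + 0.3046 = 7.019 m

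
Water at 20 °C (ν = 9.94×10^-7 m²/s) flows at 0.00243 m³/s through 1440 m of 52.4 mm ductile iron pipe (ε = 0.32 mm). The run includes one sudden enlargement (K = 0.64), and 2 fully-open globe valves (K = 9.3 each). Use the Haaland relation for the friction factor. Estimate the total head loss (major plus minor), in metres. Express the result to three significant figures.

V = 4Q/(πD²) = 1.127 m/s; V²/2g = 0.06472 m
Re = 5.94×10^4, ε/D = 0.00611 → f = 0.03360 (Haaland)
Major: h_f = f(L/D)·V²/2g = 0.03360·27481·0.06472 = 59.76 m
Minor: ΣK = 19.2; h_m = ΣK·V²/2g = 1.245 m
Total H_L = 59.76 + 1.245 = 61.01 m

H_L ≈ 61.0 m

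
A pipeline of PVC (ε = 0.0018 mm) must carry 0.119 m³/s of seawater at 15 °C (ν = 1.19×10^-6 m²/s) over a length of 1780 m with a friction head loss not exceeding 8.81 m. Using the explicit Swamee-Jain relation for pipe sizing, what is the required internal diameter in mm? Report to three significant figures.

Swamee-Jain (Type III): D = 0.66·[ε^1.25·(LQ²/(gh_f))^4.75 + ν·Q^9.4·(L/(gh_f))^5.2]^0.04
LQ²/(gh_f) = 0.2917; L/(gh_f) = 20.60
Term 1 = ε^1.25·(…)^4.75 = 1.89×10^-10; Term 2 = ν·Q^9.4·(…)^5.2 = 1.65×10^-8
D = 0.66·(1.89×10^-10 + 1.65×10^-8)^0.04 = 0.3224 m = 322 mm
Check: V = 1.46 m/s, Re = 3.95×10^5, f = 0.01374, h_f = 8.21 m ≈ 8.81 m ✓

D ≈ 322 mm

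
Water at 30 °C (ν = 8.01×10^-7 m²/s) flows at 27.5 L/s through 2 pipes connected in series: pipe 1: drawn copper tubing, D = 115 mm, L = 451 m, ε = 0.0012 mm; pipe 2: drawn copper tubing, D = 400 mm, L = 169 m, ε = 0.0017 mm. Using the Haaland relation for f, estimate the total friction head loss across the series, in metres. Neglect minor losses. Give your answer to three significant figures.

H ≈ 19.4 m

Pipe 1: V = 2.648 m/s, Re = 3.80×10^5, ε/D = 1.04×10^-5, f = 0.01383, h_1 = f(L/D)V²/2g = 19.37 m
Pipe 2: V = 0.2188 m/s, Re = 1.09×10^5, ε/D = 4.25×10^-6, f = 0.01751, h_2 = f(L/D)V²/2g = 0.01806 m
Series → Q common, losses add: H = Σh = 19.39 m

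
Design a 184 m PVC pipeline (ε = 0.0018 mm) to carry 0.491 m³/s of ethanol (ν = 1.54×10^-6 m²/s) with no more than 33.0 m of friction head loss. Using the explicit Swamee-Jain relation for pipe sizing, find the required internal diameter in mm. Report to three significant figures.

Swamee-Jain (Type III): D = 0.66·[ε^1.25·(LQ²/(gh_f))^4.75 + ν·Q^9.4·(L/(gh_f))^5.2]^0.04
LQ²/(gh_f) = 0.1370; L/(gh_f) = 0.5684
Term 1 = ε^1.25·(…)^4.75 = 5.23×10^-12; Term 2 = ν·Q^9.4·(…)^5.2 = 1.02×10^-10
D = 0.66·(5.23×10^-12 + 1.02×10^-10)^0.04 = 0.2635 m = 263 mm
Check: V = 9.01 m/s, Re = 1.54×10^6, f = 0.01103, h_f = 31.8 m ≈ 33.0 m ✓

D ≈ 263 mm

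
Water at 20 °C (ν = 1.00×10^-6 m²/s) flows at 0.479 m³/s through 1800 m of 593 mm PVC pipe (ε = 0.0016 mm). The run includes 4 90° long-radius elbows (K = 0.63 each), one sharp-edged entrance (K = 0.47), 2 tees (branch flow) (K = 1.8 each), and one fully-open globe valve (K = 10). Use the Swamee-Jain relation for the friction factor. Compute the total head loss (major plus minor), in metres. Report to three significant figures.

H_L ≈ 7.95 m

V = 4Q/(πD²) = 1.734 m/s; V²/2g = 0.1533 m
Re = 1.03×10^6, ε/D = 2.70×10^-6 → f = 0.01162 (Swamee-Jain)
Major: h_f = f(L/D)·V²/2g = 0.01162·3035·0.1533 = 5.408 m
Minor: ΣK = 16.6; h_m = ΣK·V²/2g = 2.543 m
Total H_L = 5.408 + 2.543 = 7.952 m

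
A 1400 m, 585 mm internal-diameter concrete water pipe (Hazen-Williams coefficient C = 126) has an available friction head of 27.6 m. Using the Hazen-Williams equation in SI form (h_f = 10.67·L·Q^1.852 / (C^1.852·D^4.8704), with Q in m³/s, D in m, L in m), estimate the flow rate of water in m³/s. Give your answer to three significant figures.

Q ≈ 1.03 m³/s

Rearranging: Q = [h_f·C^1.852·D^4.8704 / (10.67·L)]^(1/1.852)
Q = [27.6·126^1.852·0.585^4.8704 / (10.67·1400)]^0.540 = 1.028 m³/s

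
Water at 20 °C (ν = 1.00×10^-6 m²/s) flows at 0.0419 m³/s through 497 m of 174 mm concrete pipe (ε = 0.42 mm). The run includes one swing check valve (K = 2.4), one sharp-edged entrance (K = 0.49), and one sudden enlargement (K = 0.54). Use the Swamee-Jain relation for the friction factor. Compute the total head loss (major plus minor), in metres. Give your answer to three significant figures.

V = 4Q/(πD²) = 1.762 m/s; V²/2g = 0.1583 m
Re = 3.07×10^5, ε/D = 0.00241 → f = 0.02530 (Swamee-Jain)
Major: h_f = f(L/D)·V²/2g = 0.02530·2856·0.1583 = 11.44 m
Minor: ΣK = 3.43; h_m = ΣK·V²/2g = 0.5428 m
Total H_L = 11.44 + 0.5428 = 11.98 m

H_L ≈ 12.0 m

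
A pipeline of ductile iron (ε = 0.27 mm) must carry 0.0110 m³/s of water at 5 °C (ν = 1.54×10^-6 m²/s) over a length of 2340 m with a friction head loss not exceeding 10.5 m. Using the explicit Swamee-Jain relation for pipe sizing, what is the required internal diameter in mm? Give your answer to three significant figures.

D ≈ 144 mm

Swamee-Jain (Type III): D = 0.66·[ε^1.25·(LQ²/(gh_f))^4.75 + ν·Q^9.4·(L/(gh_f))^5.2]^0.04
LQ²/(gh_f) = 0.002749; L/(gh_f) = 22.72
Term 1 = ε^1.25·(…)^4.75 = 2.37×10^-17; Term 2 = ν·Q^9.4·(…)^5.2 = 6.76×10^-18
D = 0.66·(2.37×10^-17 + 6.76×10^-18)^0.04 = 0.1442 m = 144 mm
Check: V = 0.674 m/s, Re = 6.31×10^4, f = 0.02589, h_f = 9.72 m ≈ 10.5 m ✓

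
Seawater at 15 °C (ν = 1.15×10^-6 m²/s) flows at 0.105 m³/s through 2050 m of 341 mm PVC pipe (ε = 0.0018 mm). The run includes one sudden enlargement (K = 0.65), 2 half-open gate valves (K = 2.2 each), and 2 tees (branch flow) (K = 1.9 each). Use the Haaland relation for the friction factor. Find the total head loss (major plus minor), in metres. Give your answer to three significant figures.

H_L ≈ 6.29 m

V = 4Q/(πD²) = 1.150 m/s; V²/2g = 0.06737 m
Re = 3.41×10^5, ε/D = 5.28×10^-6 → f = 0.01405 (Haaland)
Major: h_f = f(L/D)·V²/2g = 0.01405·6012·0.06737 = 5.691 m
Minor: ΣK = 8.85; h_m = ΣK·V²/2g = 0.5962 m
Total H_L = 5.691 + 0.5962 = 6.287 m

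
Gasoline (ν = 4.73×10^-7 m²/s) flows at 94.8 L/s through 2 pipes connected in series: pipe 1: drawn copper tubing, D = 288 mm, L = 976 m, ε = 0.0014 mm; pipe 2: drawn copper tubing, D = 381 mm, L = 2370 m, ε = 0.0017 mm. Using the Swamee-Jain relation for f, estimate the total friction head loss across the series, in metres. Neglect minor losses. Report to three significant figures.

H ≈ 7.12 m

Pipe 1: V = 1.455 m/s, Re = 8.86×10^5, ε/D = 4.86×10^-6, f = 0.01196, h_1 = f(L/D)V²/2g = 4.375 m
Pipe 2: V = 0.8315 m/s, Re = 6.70×10^5, ε/D = 4.46×10^-6, f = 0.01252, h_2 = f(L/D)V²/2g = 2.744 m
Series → Q common, losses add: H = Σh = 7.119 m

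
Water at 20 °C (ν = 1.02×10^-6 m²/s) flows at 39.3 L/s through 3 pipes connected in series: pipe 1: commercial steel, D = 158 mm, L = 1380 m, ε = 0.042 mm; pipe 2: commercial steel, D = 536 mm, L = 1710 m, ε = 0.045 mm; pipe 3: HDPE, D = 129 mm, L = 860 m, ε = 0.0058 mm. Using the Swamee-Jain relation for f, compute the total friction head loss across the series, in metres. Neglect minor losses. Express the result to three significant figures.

Pipe 1: V = 2.004 m/s, Re = 3.10×10^5, ε/D = 2.66×10^-4, f = 0.01676, h_1 = f(L/D)V²/2g = 29.97 m
Pipe 2: V = 0.1742 m/s, Re = 9.15×10^4, ε/D = 8.40×10^-5, f = 0.01867, h_2 = f(L/D)V²/2g = 0.09211 m
Pipe 3: V = 3.007 m/s, Re = 3.80×10^5, ε/D = 4.50×10^-5, f = 0.01434, h_3 = f(L/D)V²/2g = 44.05 m
Series → Q common, losses add: H = Σh = 74.11 m

H ≈ 74.1 m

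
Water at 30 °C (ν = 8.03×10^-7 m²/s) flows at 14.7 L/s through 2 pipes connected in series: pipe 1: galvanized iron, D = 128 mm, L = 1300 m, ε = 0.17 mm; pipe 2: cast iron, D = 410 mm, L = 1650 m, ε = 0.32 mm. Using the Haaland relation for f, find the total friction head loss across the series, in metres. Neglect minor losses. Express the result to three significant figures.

H ≈ 15.1 m

Pipe 1: V = 1.142 m/s, Re = 1.82×10^5, ε/D = 0.00133, f = 0.02223, h_1 = f(L/D)V²/2g = 15.02 m
Pipe 2: V = 0.1113 m/s, Re = 5.68×10^4, ε/D = 7.80×10^-4, f = 0.02268, h_2 = f(L/D)V²/2g = 0.05766 m
Series → Q common, losses add: H = Σh = 15.08 m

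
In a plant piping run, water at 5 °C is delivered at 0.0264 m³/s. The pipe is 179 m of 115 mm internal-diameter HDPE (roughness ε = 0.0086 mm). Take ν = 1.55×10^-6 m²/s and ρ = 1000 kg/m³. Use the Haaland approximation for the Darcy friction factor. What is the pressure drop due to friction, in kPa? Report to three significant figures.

V = 4Q/(πD²) = 4·0.0264/(π·0.115²) = 2.542 m/s
Re = VD/ν = 2.542·0.115/1.55×10^-6 = 1.89×10^5 → turbulent
ε/D = 0.0086/115 = 7.48×10^-5
Haaland: f = 0.01617
h_f = f(L/D)V²/(2g) = 0.01617·(179/0.115)·2.542²/(2·9.81) = 8.286 m
Δp = ρg·h_f = 1000·9.81·8.286 = 81.29 kPa

Δp ≈ 81.3 kPa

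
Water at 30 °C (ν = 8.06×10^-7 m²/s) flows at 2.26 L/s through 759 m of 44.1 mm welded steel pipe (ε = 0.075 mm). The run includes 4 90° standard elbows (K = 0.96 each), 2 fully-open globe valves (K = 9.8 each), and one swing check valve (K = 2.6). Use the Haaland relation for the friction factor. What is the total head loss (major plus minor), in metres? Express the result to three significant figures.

H_L ≈ 50.0 m

V = 4Q/(πD²) = 1.480 m/s; V²/2g = 0.1116 m
Re = 8.10×10^4, ε/D = 0.00170 → f = 0.02451 (Haaland)
Major: h_f = f(L/D)·V²/2g = 0.02451·17211·0.1116 = 47.06 m
Minor: ΣK = 26.0; h_m = ΣK·V²/2g = 2.906 m
Total H_L = 47.06 + 2.906 = 49.97 m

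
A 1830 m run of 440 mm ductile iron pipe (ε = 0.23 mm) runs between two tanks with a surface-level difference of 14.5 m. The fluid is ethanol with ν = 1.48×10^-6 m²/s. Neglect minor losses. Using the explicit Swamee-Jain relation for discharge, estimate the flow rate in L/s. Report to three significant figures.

Swamee-Jain (Type II): Q = -0.965·√(gD⁵h_f/L)·ln[ε/(3.7D) + √(3.17ν²L/(gD³h_f))]
√(gD⁵h_f/L) = √(9.81·0.440⁵·14.5/1830) = 0.03580
ε/(3.7D) = 1.41×10^-4; √(3.17ν²L/(gD³h_f)) = 3.24×10^-5
Q = -0.965·0.03580·ln(1.737×10^-4) = 0.2992 m³/s
Check: V = 1.97 m/s, Re = 5.85×10^5, f = 0.01779, h_f = 14.6 m ≈ 14.5 m ✓

Q ≈ 299 L/s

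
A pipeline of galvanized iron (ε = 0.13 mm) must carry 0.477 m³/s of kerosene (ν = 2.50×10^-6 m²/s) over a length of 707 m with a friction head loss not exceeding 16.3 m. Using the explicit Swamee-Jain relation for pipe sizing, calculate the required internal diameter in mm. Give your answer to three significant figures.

Swamee-Jain (Type III): D = 0.66·[ε^1.25·(LQ²/(gh_f))^4.75 + ν·Q^9.4·(L/(gh_f))^5.2]^0.04
LQ²/(gh_f) = 1.006; L/(gh_f) = 4.421
Term 1 = ε^1.25·(…)^4.75 = 1.43×10^-5; Term 2 = ν·Q^9.4·(…)^5.2 = 5.41×10^-6
D = 0.66·(1.43×10^-5 + 5.41×10^-6)^0.04 = 0.4279 m = 428 mm
Check: V = 3.32 m/s, Re = 5.68×10^5, f = 0.01627, h_f = 15.1 m ≈ 16.3 m ✓

D ≈ 428 mm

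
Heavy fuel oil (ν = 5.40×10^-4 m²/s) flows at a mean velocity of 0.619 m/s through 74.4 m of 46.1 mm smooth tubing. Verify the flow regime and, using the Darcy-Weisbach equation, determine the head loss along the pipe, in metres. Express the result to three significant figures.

h_f ≈ 38.2 m

Re = VD/ν = 0.619·0.04610/5.40×10^-4 = 52.8 → laminar (Re < 2300)
f = 64/Re = 1.211
h_f = f(L/D)V²/(2g) = 1.211·(74.4/0.04610)·0.619²/(2·9.81) = 38.17 m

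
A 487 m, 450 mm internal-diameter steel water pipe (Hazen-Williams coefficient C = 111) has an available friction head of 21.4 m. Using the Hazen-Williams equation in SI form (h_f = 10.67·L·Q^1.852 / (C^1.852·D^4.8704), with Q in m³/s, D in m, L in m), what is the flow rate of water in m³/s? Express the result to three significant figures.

Q ≈ 0.700 m³/s

Rearranging: Q = [h_f·C^1.852·D^4.8704 / (10.67·L)]^(1/1.852)
Q = [21.4·111^1.852·0.450^4.8704 / (10.67·487)]^0.540 = 0.7005 m³/s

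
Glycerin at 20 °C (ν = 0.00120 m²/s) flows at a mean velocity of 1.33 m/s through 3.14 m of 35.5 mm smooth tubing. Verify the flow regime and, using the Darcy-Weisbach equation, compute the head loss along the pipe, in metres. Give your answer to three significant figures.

h_f ≈ 13.0 m

Re = VD/ν = 1.33·0.03550/0.00120 = 39.3 → laminar (Re < 2300)
f = 64/Re = 1.627
h_f = f(L/D)V²/(2g) = 1.627·(3.14/0.03550)·1.33²/(2·9.81) = 12.97 m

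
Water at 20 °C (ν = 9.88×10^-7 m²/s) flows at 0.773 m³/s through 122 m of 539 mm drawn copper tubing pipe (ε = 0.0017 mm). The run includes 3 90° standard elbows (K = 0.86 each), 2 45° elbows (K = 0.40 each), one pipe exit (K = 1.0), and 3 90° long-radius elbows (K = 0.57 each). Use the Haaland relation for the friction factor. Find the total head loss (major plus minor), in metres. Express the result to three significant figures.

H_L ≈ 4.96 m

V = 4Q/(πD²) = 3.388 m/s; V²/2g = 0.5850 m
Re = 1.85×10^6, ε/D = 3.15×10^-6 → f = 0.01056 (Haaland)
Major: h_f = f(L/D)·V²/2g = 0.01056·226.3·0.5850 = 1.398 m
Minor: ΣK = 6.09; h_m = ΣK·V²/2g = 3.562 m
Total H_L = 1.398 + 3.562 = 4.960 m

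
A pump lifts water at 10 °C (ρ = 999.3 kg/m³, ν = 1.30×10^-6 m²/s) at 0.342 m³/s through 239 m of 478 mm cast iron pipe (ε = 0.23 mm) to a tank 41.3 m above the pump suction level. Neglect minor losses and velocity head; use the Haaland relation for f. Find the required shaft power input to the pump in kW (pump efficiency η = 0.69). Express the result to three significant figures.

V = 4Q/(πD²) = 1.906 m/s; Re = 7.01×10^5; ε/D = 4.81×10^-4; f = 0.01722
h_f = f(L/D)V²/2g = 1.594 m
Total head H = z + h_f = 41.3 + 1.594 = 42.89 m
P_hyd = ρgQH = 999.3·9.81·0.342·42.89 = 143.8 kW
P_shaft = P_hyd/η = 143.8/0.69 = 208.4 kW

P_shaft ≈ 208 kW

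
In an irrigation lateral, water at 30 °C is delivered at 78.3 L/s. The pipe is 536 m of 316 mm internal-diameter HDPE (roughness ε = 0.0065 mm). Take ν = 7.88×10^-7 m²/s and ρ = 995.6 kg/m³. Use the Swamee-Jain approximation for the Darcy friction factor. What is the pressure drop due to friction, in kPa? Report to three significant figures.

V = 4Q/(πD²) = 4·0.0783/(π·0.316²) = 0.9984 m/s
Re = VD/ν = 0.9984·0.316/7.88×10^-7 = 4.00×10^5 → turbulent
ε/D = 0.0065/316 = 2.06×10^-5
Swamee-Jain: f = 0.01391
h_f = f(L/D)V²/(2g) = 0.01391·(536/0.316)·0.9984²/(2·9.81) = 1.199 m
Δp = ρg·h_f = 995.6·9.81·1.199 = 11.71 kPa

Δp ≈ 11.7 kPa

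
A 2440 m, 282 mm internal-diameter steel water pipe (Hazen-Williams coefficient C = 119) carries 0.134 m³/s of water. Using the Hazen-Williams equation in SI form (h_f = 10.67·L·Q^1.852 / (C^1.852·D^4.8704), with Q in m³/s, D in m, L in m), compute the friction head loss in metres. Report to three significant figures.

h_f = 10.67·2440·0.134^1.852 / (119^1.852·0.282^4.8704) = 42.91 m

h_f ≈ 42.9 m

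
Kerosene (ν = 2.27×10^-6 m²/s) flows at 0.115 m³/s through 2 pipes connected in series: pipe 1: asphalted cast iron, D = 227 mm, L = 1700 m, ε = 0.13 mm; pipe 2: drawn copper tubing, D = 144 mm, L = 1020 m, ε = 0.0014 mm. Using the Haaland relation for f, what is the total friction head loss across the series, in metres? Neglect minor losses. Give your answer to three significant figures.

H ≈ 299 m

Pipe 1: V = 2.842 m/s, Re = 2.84×10^5, ε/D = 5.73×10^-4, f = 0.01854, h_1 = f(L/D)V²/2g = 57.15 m
Pipe 2: V = 7.061 m/s, Re = 4.48×10^5, ε/D = 9.72×10^-6, f = 0.01343, h_2 = f(L/D)V²/2g = 241.7 m
Series → Q common, losses add: H = Σh = 298.8 m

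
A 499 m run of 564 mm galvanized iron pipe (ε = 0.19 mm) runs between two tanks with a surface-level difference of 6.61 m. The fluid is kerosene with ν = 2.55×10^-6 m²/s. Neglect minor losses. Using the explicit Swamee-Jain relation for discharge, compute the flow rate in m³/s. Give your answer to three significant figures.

Swamee-Jain (Type II): Q = -0.965·√(gD⁵h_f/L)·ln[ε/(3.7D) + √(3.17ν²L/(gD³h_f))]
√(gD⁵h_f/L) = √(9.81·0.564⁵·6.61/499) = 0.08612
ε/(3.7D) = 9.10×10^-5; √(3.17ν²L/(gD³h_f)) = 2.97×10^-5
Q = -0.965·0.08612·ln(1.208×10^-4) = 0.7497 m³/s
Check: V = 3.00 m/s, Re = 6.64×10^5, f = 0.01638, h_f = 6.65 m ≈ 6.61 m ✓

Q ≈ 0.750 m³/s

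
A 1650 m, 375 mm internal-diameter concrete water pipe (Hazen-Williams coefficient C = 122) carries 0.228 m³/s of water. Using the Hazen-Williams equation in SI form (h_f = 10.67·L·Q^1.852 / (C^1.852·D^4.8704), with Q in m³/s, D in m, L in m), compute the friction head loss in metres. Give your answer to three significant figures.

h_f ≈ 18.5 m

h_f = 10.67·1650·0.228^1.852 / (122^1.852·0.375^4.8704) = 18.50 m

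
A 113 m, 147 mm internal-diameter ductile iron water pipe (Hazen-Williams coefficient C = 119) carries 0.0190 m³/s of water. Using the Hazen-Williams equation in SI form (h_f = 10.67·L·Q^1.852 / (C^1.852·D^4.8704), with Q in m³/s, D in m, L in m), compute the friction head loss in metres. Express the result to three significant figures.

h_f = 10.67·113·0.0190^1.852 / (119^1.852·0.147^4.8704) = 1.274 m

h_f ≈ 1.27 m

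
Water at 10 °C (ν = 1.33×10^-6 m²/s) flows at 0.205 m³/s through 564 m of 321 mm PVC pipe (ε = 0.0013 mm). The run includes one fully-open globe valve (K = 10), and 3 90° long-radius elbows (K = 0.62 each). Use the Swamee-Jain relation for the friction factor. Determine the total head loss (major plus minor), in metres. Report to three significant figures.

H_L ≈ 11.2 m

V = 4Q/(πD²) = 2.533 m/s; V²/2g = 0.3270 m
Re = 6.11×10^5, ε/D = 4.05×10^-6 → f = 0.01271 (Swamee-Jain)
Major: h_f = f(L/D)·V²/2g = 0.01271·1757·0.3270 = 7.302 m
Minor: ΣK = 11.9; h_m = ΣK·V²/2g = 3.879 m
Total H_L = 7.302 + 3.879 = 11.18 m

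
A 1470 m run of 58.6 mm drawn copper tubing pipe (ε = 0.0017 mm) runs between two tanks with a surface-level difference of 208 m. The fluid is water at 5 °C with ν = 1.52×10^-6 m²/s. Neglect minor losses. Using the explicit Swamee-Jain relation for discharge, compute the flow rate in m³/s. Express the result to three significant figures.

Swamee-Jain (Type II): Q = -0.965·√(gD⁵h_f/L)·ln[ε/(3.7D) + √(3.17ν²L/(gD³h_f))]
√(gD⁵h_f/L) = √(9.81·0.0586⁵·208/1470) = 9.794×10^-4
ε/(3.7D) = 7.84×10^-6; √(3.17ν²L/(gD³h_f)) = 1.62×10^-4
Q = -0.965·9.794×10^-4·ln(1.698×10^-4) = 0.008205 m³/s
Check: V = 3.04 m/s, Re = 1.17×10^5, f = 0.01748, h_f = 207 m ≈ 208 m ✓

Q ≈ 0.00820 m³/s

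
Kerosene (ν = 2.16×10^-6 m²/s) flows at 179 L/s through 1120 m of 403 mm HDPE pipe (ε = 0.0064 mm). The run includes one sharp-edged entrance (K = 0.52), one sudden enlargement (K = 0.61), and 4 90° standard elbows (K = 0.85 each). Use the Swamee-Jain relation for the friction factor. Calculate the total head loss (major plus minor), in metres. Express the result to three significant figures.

V = 4Q/(πD²) = 1.403 m/s; V²/2g = 0.1004 m
Re = 2.62×10^5, ε/D = 1.59×10^-5 → f = 0.01492 (Swamee-Jain)
Major: h_f = f(L/D)·V²/2g = 0.01492·2779·0.1004 = 4.162 m
Minor: ΣK = 4.53; h_m = ΣK·V²/2g = 0.4547 m
Total H_L = 4.162 + 0.4547 = 4.616 m

H_L ≈ 4.62 m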